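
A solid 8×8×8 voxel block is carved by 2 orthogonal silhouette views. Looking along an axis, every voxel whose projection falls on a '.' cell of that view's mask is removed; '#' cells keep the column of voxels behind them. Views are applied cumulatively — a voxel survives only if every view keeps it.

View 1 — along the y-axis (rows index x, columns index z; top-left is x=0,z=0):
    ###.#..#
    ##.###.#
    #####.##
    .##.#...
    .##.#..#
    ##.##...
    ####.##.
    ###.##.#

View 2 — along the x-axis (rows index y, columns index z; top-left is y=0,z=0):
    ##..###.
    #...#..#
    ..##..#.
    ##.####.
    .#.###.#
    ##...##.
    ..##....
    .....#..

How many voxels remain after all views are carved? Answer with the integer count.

remaining voxels: 145

start: 8×8×8 = 512 voxels
  1. axis=1 (XZ plane), |mask|=41  ⇒  voxels=328
  2. axis=0 (YZ plane), |mask|=29  ⇒  voxels=145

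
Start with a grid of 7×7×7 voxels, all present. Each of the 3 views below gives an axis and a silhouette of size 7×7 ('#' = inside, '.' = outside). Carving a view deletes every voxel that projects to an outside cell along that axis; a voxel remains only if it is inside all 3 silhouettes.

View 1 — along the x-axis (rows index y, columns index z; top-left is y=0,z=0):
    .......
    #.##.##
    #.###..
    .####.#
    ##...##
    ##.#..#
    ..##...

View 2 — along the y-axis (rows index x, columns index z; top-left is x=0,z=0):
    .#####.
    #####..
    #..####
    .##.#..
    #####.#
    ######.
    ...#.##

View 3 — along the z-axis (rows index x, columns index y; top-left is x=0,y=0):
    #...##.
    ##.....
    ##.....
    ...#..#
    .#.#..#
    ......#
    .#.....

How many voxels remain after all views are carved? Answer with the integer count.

initial block: 7^3 = 343
carve view 1 (along x, YZ-mask fill 24/49): 168 voxels remain
carve view 2 (along y, XZ-mask fill 33/49): 113 voxels remain
carve view 3 (along z, XY-mask fill 14/49): 31 voxels remain

remaining voxels: 31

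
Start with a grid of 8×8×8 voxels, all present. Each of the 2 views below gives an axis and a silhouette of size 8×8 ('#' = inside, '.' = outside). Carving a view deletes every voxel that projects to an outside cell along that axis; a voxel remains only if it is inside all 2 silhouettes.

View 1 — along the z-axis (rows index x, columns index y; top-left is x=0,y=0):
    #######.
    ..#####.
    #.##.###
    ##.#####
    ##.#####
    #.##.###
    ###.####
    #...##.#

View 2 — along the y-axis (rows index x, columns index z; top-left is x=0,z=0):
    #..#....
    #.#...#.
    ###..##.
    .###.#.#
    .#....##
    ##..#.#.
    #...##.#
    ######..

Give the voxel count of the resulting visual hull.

before carving: 512 voxels (8×8×8)
  1. axis=2 (XY plane), |mask|=49  ⇒  voxels=392
  2. axis=1 (XZ plane), |mask|=32  ⇒  voxels=191

191 voxels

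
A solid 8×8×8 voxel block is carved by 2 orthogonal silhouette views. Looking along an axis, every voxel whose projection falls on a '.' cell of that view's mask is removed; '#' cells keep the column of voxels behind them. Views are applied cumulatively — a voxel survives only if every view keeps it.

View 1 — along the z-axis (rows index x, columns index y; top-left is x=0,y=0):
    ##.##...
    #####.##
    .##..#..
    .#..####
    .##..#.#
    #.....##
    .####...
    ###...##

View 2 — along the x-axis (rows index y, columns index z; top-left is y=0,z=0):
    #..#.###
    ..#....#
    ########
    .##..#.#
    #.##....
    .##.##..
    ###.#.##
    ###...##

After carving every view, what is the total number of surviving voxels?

|visual hull| = 159

start: 8×8×8 = 512 voxels
carve view 1 (along z, XY-mask fill 35/64): 280 voxels remain
carve view 2 (along x, YZ-mask fill 37/64): 159 voxels remain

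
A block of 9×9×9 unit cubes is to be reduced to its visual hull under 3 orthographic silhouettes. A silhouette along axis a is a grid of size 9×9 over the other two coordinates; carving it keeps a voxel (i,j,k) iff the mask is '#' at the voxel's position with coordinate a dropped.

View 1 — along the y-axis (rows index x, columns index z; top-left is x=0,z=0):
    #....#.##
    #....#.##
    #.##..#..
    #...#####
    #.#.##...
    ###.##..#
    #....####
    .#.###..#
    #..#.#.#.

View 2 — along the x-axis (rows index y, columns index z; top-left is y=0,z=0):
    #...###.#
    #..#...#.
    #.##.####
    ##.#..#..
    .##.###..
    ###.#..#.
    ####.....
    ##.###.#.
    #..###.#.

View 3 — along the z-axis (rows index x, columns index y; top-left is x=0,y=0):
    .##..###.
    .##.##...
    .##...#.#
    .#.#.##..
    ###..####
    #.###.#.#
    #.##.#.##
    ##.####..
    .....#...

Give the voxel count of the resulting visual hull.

before carving: 729 voxels (9×9×9)
V1 y: intersect with XZ mask (42 set) -- 378 left
V2 x: intersect with YZ mask (44 set) -- 213 left
V3 z: intersect with XY mask (43 set) -- 112 left

|visual hull| = 112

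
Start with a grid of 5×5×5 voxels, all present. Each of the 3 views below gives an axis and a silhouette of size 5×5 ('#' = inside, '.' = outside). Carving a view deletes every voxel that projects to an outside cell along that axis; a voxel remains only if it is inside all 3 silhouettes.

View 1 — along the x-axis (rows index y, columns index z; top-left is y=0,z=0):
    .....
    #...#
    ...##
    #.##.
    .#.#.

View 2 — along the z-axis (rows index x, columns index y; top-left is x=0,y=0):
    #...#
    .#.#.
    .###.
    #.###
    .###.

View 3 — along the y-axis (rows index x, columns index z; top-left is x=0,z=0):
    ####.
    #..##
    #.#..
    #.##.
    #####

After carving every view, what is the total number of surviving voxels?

initial block: 5^3 = 125
after view 1 [x-axis, 9 of 25 cells solid] → remaining = 45
after view 2 [z-axis, 14 of 25 cells solid] → remaining = 28
after view 3 [y-axis, 17 of 25 cells solid] → remaining = 21

voxel count = 21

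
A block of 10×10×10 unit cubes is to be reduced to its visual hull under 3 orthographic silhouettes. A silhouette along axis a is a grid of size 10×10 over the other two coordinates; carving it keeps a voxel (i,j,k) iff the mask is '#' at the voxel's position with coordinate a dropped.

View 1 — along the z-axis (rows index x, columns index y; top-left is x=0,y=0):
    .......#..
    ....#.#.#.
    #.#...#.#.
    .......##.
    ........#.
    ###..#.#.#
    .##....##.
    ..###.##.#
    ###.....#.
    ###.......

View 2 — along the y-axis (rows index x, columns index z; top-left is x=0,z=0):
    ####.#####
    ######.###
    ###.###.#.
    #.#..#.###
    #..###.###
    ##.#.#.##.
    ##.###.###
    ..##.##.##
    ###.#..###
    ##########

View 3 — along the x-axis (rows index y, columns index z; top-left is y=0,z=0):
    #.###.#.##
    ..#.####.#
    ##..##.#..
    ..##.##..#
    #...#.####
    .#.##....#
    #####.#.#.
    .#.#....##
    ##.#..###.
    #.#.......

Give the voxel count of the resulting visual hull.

before carving: 1000 voxels (10×10×10)
after view 1 [z-axis, 34 of 100 cells solid] → remaining = 340
after view 2 [y-axis, 75 of 100 cells solid] → remaining = 245
after view 3 [x-axis, 52 of 100 cells solid] → remaining = 133

133 voxels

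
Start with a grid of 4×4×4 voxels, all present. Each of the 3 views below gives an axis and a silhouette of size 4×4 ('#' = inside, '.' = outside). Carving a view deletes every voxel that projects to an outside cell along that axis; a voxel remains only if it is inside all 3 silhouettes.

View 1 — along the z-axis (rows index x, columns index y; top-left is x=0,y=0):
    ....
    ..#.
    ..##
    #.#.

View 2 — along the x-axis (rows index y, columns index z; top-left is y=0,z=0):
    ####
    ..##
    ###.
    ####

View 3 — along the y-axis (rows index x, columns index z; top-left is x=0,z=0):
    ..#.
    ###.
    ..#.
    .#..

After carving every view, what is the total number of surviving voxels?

|visual hull| = 7

before carving: 64 voxels (4×4×4)
[1] z-view keeps 5 columns → grid now 20
[2] x-view keeps 13 columns → grid now 17
[3] y-view keeps 6 columns → grid now 7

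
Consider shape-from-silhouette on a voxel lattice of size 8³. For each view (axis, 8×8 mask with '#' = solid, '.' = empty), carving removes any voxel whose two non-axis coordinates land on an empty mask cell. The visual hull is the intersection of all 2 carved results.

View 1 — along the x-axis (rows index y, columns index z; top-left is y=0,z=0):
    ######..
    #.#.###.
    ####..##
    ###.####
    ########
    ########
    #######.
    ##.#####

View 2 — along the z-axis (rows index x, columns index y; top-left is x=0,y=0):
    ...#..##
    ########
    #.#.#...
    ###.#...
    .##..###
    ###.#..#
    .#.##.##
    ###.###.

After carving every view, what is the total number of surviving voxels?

|visual hull| = 259

full grid |V| = 512
after view 1 [x-axis, 54 of 64 cells solid] → remaining = 432
after view 2 [z-axis, 39 of 64 cells solid] → remaining = 259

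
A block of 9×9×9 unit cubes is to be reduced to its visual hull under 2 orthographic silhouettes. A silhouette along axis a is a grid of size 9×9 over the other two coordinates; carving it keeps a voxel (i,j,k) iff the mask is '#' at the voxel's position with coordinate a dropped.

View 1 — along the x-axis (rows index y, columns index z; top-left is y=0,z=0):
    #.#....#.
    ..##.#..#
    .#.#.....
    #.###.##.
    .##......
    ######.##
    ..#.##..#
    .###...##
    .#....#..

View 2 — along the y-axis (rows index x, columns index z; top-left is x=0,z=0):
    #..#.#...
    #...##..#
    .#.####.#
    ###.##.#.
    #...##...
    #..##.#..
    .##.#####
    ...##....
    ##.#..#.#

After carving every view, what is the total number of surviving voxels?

full grid |V| = 729
after view 1 [x-axis, 36 of 81 cells solid] → remaining = 324
after view 2 [y-axis, 40 of 81 cells solid] → remaining = 148

voxel count = 148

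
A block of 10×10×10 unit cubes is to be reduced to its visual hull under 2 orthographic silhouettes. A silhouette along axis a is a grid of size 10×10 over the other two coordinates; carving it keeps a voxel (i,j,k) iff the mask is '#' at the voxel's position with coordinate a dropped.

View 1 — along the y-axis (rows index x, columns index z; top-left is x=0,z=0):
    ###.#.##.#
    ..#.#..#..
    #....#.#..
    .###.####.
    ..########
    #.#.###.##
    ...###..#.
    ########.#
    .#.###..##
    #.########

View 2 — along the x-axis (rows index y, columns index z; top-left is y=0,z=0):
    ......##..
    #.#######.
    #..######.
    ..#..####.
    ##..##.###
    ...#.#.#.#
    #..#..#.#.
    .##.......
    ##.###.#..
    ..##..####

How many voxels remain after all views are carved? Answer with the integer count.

initial block: 10^3 = 1000
carve view 1 (along y, XZ-mask fill 63/100): 630 voxels remain
carve view 2 (along x, YZ-mask fill 51/100): 327 voxels remain

voxel count = 327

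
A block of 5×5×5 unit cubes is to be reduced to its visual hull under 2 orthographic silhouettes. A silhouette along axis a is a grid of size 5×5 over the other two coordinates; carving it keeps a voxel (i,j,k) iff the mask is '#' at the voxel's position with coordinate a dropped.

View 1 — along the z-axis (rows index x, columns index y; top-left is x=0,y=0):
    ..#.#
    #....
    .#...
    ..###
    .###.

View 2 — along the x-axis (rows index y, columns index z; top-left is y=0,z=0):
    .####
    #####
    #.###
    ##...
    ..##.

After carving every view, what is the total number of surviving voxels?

34 voxels

full grid |V| = 125
carve view 1 (along z, XY-mask fill 10/25): 50 voxels remain
carve view 2 (along x, YZ-mask fill 17/25): 34 voxels remain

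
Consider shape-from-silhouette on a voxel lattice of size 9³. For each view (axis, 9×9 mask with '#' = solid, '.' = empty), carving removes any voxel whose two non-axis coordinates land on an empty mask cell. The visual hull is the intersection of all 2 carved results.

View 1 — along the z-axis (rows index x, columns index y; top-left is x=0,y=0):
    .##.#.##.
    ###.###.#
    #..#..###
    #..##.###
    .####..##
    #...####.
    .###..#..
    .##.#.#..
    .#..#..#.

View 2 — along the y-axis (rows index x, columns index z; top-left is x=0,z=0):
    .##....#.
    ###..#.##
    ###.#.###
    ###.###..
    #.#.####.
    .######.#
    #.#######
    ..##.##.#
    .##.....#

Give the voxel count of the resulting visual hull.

initial block: 9^3 = 729
[1] z-view keeps 45 columns → grid now 405
[2] y-view keeps 51 columns → grid now 260

remaining voxels: 260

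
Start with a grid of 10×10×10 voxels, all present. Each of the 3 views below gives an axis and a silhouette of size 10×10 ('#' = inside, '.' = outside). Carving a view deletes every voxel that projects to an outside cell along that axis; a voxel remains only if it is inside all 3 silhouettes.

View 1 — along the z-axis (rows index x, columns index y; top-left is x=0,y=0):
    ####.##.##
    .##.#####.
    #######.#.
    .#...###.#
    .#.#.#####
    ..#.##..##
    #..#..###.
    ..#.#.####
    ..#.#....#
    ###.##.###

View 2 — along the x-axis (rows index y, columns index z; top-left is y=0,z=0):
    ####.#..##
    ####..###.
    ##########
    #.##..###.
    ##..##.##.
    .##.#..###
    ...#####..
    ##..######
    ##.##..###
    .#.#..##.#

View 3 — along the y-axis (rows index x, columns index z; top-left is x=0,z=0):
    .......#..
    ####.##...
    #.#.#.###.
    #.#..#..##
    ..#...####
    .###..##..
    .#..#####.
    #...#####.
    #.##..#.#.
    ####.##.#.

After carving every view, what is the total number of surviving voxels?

voxel count = 214

start: 10×10×10 = 1000 voxels
step 1: project along z, AND mask (62/100) → |grid| = 620
step 2: project along x, AND mask (67/100) → |grid| = 416
step 3: project along y, AND mask (52/100) → |grid| = 214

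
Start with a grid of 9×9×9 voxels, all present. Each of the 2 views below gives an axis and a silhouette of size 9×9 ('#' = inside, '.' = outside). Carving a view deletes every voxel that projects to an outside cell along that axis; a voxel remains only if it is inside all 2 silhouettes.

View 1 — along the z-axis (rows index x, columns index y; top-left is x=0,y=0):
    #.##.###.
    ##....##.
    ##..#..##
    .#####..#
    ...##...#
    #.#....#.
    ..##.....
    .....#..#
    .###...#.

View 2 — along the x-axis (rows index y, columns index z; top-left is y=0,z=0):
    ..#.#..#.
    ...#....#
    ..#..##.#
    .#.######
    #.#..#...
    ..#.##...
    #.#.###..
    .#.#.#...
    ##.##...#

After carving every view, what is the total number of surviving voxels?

|visual hull| = 138

full grid |V| = 729
after view 1 [z-axis, 35 of 81 cells solid] → remaining = 315
after view 2 [x-axis, 35 of 81 cells solid] → remaining = 138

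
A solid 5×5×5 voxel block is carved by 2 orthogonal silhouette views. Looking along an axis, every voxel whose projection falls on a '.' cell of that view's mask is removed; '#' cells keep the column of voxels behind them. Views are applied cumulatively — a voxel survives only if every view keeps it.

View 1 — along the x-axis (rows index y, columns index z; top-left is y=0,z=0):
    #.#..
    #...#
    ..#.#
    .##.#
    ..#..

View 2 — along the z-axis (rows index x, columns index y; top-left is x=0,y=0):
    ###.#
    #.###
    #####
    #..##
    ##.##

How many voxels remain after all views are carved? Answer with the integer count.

full grid |V| = 125
V1 x: intersect with YZ mask (10 set) -- 50 left
V2 z: intersect with XY mask (20 set) -- 39 left

|visual hull| = 39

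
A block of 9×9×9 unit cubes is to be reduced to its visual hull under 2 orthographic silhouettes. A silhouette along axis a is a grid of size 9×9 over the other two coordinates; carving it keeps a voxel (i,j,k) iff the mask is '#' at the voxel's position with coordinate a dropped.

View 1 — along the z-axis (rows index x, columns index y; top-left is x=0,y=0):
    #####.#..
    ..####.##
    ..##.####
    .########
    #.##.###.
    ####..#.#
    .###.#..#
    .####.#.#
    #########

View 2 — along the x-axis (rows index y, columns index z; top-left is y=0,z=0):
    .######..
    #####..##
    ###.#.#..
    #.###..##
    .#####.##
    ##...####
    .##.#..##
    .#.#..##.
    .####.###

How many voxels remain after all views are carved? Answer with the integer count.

remaining voxels: 340

before carving: 729 voxels (9×9×9)
after view 1 [z-axis, 58 of 81 cells solid] → remaining = 522
after view 2 [x-axis, 53 of 81 cells solid] → remaining = 340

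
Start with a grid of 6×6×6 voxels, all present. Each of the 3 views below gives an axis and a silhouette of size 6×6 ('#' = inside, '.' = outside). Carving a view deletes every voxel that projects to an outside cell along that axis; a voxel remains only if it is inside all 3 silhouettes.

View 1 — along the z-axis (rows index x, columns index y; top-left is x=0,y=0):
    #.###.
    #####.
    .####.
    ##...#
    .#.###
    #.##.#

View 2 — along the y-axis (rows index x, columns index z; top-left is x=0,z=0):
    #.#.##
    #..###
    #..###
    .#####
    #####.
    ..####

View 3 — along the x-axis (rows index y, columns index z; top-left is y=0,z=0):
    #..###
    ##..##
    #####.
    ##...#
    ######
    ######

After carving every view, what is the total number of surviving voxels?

full grid |V| = 216
  1. axis=2 (XY plane), |mask|=24  ⇒  voxels=144
  2. axis=1 (XZ plane), |mask|=26  ⇒  voxels=103
  3. axis=0 (YZ plane), |mask|=28  ⇒  voxels=77

|visual hull| = 77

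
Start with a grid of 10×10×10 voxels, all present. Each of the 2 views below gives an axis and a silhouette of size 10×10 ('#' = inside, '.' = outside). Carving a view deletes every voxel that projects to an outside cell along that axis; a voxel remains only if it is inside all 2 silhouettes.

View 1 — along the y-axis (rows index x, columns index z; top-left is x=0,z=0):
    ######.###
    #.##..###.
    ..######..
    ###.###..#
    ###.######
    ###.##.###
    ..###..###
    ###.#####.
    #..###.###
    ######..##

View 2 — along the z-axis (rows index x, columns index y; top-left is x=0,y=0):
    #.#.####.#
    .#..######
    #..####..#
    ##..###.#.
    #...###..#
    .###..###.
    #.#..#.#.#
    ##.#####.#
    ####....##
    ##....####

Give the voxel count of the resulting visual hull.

start: 10×10×10 = 1000 voxels
[1] y-view keeps 74 columns → grid now 740
[2] z-view keeps 62 columns → grid now 460

|visual hull| = 460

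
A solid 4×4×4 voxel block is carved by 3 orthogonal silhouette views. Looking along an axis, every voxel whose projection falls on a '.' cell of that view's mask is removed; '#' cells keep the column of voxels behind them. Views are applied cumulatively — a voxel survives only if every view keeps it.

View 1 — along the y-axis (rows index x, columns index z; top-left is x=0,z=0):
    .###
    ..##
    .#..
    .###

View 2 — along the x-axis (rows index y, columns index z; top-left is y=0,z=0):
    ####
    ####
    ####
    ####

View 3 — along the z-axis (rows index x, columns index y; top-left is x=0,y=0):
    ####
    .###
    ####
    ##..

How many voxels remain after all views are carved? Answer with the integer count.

initial block: 4^3 = 64
[1] y-view keeps 9 columns → grid now 36
[2] x-view keeps 16 columns → grid now 36
[3] z-view keeps 13 columns → grid now 28

voxel count = 28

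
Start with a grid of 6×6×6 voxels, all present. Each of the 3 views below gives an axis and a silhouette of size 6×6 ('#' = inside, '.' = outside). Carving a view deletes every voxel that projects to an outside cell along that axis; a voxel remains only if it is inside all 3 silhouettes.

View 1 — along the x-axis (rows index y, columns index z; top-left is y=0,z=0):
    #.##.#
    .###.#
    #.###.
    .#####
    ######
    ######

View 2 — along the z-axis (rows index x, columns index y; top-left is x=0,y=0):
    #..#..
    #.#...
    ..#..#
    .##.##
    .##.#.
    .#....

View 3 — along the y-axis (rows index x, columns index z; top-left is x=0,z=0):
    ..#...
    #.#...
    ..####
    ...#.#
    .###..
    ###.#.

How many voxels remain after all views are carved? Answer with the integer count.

voxel count = 30

full grid |V| = 216
  1. axis=0 (YZ plane), |mask|=29  ⇒  voxels=174
  2. axis=2 (XY plane), |mask|=14  ⇒  voxels=65
  3. axis=1 (XZ plane), |mask|=16  ⇒  voxels=30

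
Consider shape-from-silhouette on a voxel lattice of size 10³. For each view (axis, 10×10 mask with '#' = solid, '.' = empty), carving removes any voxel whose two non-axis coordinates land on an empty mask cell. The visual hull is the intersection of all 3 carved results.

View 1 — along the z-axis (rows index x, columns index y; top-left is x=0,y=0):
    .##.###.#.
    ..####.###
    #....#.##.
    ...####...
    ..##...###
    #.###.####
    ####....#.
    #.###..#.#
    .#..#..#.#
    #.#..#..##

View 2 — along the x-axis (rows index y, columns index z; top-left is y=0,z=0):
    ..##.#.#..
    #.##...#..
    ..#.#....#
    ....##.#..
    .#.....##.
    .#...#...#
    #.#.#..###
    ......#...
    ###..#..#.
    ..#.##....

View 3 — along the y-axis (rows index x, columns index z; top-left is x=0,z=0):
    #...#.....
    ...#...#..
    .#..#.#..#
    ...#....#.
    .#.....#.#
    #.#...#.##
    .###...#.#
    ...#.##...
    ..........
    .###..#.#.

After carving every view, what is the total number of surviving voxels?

before carving: 1000 voxels (10×10×10)
  1. axis=2 (XY plane), |mask|=54  ⇒  voxels=540
  2. axis=0 (YZ plane), |mask|=35  ⇒  voxels=181
  3. axis=1 (XZ plane), |mask|=31  ⇒  voxels=53

remaining voxels: 53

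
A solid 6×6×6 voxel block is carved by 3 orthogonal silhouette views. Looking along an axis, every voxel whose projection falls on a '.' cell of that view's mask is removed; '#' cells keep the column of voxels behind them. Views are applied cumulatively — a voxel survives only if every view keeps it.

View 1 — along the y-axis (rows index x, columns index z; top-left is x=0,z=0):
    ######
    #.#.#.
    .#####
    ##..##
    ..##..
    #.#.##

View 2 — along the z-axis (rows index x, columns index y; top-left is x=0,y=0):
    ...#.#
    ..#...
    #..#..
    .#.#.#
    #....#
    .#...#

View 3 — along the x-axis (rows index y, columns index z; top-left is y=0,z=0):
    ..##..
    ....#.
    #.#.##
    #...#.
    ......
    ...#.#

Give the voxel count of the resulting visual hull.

voxel count = 19

initial block: 6^3 = 216
step 1: project along y, AND mask (24/36) → |grid| = 144
step 2: project along z, AND mask (12/36) → |grid| = 49
step 3: project along x, AND mask (11/36) → |grid| = 19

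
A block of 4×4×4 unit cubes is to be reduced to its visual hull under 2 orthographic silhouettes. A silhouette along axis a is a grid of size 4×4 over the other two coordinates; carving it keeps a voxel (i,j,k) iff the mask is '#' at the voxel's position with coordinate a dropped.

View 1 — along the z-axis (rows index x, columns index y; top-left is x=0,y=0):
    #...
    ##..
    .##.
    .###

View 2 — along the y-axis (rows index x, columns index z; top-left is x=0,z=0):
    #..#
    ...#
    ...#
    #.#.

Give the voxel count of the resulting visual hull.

full grid |V| = 64
[1] z-view keeps 8 columns → grid now 32
[2] y-view keeps 6 columns → grid now 12

12 voxels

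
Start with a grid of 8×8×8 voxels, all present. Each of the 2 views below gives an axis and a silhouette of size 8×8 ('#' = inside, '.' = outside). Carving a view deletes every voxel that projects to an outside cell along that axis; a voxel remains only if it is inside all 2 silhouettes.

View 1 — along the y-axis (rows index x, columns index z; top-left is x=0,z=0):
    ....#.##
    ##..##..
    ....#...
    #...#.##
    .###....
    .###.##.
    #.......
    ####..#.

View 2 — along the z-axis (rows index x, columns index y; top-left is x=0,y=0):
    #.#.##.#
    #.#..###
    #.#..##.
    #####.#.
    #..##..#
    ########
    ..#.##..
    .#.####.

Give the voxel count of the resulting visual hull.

voxel count = 143

start: 8×8×8 = 512 voxels
step 1: project along y, AND mask (26/64) → |grid| = 208
step 2: project along z, AND mask (40/64) → |grid| = 143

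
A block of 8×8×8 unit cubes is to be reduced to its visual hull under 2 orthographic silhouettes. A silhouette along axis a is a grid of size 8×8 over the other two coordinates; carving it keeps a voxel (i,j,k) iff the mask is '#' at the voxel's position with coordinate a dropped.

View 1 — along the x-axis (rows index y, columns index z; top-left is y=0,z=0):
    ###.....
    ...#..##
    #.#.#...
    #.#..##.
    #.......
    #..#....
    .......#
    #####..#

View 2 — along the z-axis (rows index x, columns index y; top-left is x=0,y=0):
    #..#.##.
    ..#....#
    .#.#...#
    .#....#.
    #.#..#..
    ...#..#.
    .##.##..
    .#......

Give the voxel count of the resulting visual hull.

initial block: 8^3 = 512
  1. axis=0 (YZ plane), |mask|=23  ⇒  voxels=184
  2. axis=2 (XY plane), |mask|=21  ⇒  voxels=61

voxel count = 61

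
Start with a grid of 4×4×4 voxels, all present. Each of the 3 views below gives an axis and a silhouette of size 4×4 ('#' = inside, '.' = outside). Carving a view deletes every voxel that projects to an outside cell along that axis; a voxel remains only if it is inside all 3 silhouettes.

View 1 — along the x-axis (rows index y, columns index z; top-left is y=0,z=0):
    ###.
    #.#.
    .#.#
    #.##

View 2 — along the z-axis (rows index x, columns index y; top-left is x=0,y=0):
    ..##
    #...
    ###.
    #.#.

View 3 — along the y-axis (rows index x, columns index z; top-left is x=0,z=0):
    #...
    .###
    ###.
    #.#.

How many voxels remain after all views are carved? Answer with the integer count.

11 voxels

start: 4×4×4 = 64 voxels
  1. axis=0 (YZ plane), |mask|=10  ⇒  voxels=40
  2. axis=2 (XY plane), |mask|=8  ⇒  voxels=20
  3. axis=1 (XZ plane), |mask|=9  ⇒  voxels=11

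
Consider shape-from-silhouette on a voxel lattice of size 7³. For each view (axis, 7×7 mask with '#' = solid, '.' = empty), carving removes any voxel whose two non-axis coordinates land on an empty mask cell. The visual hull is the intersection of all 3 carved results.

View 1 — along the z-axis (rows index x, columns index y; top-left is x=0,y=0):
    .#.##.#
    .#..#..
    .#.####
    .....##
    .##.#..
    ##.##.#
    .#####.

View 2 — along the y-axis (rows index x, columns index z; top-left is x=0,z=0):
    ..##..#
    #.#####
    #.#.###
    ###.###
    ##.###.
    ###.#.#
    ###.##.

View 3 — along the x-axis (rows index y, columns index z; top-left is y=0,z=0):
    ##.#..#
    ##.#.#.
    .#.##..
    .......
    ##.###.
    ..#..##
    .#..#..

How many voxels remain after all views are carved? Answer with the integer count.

full grid |V| = 343
carve view 1 (along z, XY-mask fill 26/49): 182 voxels remain
carve view 2 (along y, XZ-mask fill 35/49): 126 voxels remain
carve view 3 (along x, YZ-mask fill 21/49): 56 voxels remain

remaining voxels: 56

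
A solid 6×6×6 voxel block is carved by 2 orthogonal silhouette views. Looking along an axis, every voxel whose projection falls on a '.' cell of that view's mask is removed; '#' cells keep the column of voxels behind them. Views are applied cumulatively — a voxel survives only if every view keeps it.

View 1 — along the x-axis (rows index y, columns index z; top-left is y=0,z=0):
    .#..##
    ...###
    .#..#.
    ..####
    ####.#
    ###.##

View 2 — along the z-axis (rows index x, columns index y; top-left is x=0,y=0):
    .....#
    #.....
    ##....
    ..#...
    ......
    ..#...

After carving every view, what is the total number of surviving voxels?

remaining voxels: 18

initial block: 6^3 = 216
step 1: project along x, AND mask (22/36) → |grid| = 132
step 2: project along z, AND mask (6/36) → |grid| = 18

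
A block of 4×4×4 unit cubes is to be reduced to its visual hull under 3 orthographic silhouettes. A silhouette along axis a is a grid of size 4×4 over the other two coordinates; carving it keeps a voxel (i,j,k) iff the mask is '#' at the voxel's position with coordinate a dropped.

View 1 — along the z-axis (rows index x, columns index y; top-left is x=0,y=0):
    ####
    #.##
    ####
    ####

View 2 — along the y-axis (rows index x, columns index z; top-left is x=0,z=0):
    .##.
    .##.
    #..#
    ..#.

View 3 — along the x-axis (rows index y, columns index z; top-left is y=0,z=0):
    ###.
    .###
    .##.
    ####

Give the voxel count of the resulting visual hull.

before carving: 64 voxels (4×4×4)
[1] z-view keeps 15 columns → grid now 60
[2] y-view keeps 7 columns → grid now 26
[3] x-view keeps 12 columns → grid now 22

|visual hull| = 22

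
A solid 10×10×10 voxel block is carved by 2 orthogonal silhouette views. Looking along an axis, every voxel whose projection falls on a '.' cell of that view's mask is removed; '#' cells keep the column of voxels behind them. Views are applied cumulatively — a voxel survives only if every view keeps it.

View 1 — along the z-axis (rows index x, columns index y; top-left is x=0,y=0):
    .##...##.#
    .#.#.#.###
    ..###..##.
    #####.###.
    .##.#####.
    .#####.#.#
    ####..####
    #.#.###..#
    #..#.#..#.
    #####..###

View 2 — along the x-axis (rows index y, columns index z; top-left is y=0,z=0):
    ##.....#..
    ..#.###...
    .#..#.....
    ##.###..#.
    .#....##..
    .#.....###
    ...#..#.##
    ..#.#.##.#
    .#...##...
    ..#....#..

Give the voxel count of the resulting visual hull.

before carving: 1000 voxels (10×10×10)
step 1: project along z, AND mask (64/100) → |grid| = 640
step 2: project along x, AND mask (36/100) → |grid| = 232

remaining voxels: 232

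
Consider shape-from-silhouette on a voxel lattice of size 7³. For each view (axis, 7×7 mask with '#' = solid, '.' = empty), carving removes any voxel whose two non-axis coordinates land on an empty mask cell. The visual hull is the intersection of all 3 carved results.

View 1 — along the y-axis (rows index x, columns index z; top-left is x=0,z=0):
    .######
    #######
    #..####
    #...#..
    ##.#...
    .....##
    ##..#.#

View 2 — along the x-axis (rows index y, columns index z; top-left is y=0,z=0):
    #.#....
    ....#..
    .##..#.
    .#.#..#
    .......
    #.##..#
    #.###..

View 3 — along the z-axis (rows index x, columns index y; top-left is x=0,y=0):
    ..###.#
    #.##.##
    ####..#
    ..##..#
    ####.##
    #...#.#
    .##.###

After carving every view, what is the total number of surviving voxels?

|visual hull| = 49

start: 7×7×7 = 343 voxels
V1 y: intersect with XZ mask (29 set) -- 203 left
V2 x: intersect with YZ mask (17 set) -- 67 left
V3 z: intersect with XY mask (31 set) -- 49 left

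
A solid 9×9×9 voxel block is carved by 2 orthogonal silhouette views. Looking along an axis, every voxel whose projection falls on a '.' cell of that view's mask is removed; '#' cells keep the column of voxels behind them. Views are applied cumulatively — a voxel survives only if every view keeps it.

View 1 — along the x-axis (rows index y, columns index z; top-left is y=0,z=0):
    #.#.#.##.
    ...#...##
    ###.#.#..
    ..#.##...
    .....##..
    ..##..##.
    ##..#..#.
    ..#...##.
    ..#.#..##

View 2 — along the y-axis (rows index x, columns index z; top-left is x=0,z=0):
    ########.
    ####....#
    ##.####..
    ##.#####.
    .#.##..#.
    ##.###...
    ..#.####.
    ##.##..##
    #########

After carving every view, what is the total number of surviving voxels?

full grid |V| = 729
[1] x-view keeps 33 columns → grid now 297
[2] y-view keeps 55 columns → grid now 196

196 voxels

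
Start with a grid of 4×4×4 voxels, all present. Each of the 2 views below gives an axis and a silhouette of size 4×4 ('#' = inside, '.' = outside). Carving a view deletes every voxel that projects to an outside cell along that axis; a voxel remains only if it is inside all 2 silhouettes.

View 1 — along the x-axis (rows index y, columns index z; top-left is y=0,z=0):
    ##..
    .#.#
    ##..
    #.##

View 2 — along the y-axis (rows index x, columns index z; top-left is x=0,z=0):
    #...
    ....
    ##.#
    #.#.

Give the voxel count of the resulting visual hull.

remaining voxels: 15

before carving: 64 voxels (4×4×4)
carve view 1 (along x, YZ-mask fill 9/16): 36 voxels remain
carve view 2 (along y, XZ-mask fill 6/16): 15 voxels remain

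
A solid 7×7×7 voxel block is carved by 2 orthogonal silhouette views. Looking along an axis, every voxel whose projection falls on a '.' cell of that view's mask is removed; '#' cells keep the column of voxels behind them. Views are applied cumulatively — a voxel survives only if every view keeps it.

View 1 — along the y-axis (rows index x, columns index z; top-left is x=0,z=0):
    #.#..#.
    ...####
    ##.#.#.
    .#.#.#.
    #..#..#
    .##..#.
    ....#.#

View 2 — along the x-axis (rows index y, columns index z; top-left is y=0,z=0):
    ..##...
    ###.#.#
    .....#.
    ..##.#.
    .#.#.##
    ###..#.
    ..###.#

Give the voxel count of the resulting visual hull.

start: 7×7×7 = 343 voxels
[1] y-view keeps 22 columns → grid now 154
[2] x-view keeps 23 columns → grid now 74

|visual hull| = 74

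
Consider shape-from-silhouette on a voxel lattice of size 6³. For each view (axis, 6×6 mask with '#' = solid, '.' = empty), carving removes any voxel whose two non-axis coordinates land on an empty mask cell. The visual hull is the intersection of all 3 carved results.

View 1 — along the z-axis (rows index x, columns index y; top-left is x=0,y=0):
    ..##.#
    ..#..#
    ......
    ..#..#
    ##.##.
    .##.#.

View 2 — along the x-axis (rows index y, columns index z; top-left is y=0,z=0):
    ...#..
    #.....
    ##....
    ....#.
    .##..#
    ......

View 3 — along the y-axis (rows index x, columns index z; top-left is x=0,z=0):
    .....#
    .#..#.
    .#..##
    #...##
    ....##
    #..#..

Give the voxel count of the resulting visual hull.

initial block: 6^3 = 216
carve view 1 (along z, XY-mask fill 14/36): 84 voxels remain
carve view 2 (along x, YZ-mask fill 8/36): 19 voxels remain
carve view 3 (along y, XZ-mask fill 13/36): 6 voxels remain

|visual hull| = 6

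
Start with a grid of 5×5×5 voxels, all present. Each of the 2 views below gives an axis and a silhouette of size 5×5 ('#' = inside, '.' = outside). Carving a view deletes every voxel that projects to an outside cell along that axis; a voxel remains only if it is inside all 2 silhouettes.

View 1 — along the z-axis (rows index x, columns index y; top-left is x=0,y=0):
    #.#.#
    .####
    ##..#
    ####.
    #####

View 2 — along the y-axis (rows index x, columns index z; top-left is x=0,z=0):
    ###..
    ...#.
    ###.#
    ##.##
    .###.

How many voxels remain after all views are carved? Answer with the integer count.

56 voxels

initial block: 5^3 = 125
[1] z-view keeps 19 columns → grid now 95
[2] y-view keeps 15 columns → grid now 56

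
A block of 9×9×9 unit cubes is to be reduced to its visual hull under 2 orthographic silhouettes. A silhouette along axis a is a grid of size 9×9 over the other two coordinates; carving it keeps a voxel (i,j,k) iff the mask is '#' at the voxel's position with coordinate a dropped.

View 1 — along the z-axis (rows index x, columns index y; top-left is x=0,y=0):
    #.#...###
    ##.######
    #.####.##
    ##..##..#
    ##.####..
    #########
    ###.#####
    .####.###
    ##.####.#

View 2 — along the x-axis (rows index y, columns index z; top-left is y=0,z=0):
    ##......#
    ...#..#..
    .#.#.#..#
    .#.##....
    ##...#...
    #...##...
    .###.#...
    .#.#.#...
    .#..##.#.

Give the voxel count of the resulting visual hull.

|visual hull| = 199

initial block: 9^3 = 729
V1 z: intersect with XY mask (62 set) -- 558 left
V2 x: intersect with YZ mask (29 set) -- 199 left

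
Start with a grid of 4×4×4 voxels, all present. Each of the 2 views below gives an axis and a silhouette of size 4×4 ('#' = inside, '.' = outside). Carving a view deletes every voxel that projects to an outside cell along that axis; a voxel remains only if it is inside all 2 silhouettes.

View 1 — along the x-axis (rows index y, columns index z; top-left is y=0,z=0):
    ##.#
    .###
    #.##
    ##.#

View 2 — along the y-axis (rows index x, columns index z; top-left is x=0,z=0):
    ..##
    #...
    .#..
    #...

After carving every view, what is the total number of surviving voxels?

|visual hull| = 15

before carving: 64 voxels (4×4×4)
[1] x-view keeps 12 columns → grid now 48
[2] y-view keeps 5 columns → grid now 15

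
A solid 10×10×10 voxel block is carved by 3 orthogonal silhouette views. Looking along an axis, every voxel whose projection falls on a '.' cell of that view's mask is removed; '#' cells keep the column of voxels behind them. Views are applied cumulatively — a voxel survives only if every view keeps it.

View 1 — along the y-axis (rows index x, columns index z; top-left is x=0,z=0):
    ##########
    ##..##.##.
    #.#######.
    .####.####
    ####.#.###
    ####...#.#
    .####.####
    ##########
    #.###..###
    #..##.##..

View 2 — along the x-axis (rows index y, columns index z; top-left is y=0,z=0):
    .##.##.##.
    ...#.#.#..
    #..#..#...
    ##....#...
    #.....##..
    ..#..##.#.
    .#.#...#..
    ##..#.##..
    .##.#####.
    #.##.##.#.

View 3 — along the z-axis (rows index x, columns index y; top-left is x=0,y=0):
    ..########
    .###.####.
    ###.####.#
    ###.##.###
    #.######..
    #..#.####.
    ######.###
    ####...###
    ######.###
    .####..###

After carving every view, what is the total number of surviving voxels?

initial block: 10^3 = 1000
carve view 1 (along y, XZ-mask fill 76/100): 760 voxels remain
carve view 2 (along x, YZ-mask fill 43/100): 326 voxels remain
carve view 3 (along z, XY-mask fill 76/100): 252 voxels remain

252 voxels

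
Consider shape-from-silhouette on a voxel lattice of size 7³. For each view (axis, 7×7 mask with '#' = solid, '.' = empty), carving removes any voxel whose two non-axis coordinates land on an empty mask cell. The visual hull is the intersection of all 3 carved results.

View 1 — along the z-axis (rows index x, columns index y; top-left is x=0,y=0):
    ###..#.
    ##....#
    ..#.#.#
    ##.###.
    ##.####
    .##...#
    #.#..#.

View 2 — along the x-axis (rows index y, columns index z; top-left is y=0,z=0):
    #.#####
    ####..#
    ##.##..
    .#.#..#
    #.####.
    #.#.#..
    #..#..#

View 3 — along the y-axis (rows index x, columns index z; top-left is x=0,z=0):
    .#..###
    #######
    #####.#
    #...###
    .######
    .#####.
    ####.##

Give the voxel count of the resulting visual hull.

before carving: 343 voxels (7×7×7)
carve view 1 (along z, XY-mask fill 27/49): 189 voxels remain
carve view 2 (along x, YZ-mask fill 29/49): 116 voxels remain
carve view 3 (along y, XZ-mask fill 38/49): 82 voxels remain

|visual hull| = 82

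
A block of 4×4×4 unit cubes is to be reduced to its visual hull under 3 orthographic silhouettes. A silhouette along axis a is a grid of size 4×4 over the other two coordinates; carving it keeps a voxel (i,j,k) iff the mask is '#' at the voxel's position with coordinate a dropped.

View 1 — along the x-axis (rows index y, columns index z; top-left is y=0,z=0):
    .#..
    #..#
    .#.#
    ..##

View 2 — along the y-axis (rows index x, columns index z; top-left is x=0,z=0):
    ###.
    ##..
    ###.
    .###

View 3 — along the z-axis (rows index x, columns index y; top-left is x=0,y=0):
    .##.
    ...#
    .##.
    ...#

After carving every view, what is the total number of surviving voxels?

initial block: 4^3 = 64
step 1: project along x, AND mask (7/16) → |grid| = 28
step 2: project along y, AND mask (11/16) → |grid| = 17
step 3: project along z, AND mask (6/16) → |grid| = 6

6 voxels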